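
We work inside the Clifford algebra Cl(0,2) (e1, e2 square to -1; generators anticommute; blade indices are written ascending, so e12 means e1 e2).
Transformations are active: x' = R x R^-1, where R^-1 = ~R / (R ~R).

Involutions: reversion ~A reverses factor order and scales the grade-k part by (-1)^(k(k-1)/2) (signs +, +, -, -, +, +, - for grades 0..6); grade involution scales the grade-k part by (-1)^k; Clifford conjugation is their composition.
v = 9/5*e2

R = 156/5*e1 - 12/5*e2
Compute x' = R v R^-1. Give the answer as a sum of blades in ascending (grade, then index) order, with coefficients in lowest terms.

~R = 156/5*e1 - 12/5*e2, and R ~R = -4896/5, so R^-1 = ~R / (-4896/5).
R v = 108/25 + 1404/25*e12
Answer: -117/425*e1 - 756/425*e2


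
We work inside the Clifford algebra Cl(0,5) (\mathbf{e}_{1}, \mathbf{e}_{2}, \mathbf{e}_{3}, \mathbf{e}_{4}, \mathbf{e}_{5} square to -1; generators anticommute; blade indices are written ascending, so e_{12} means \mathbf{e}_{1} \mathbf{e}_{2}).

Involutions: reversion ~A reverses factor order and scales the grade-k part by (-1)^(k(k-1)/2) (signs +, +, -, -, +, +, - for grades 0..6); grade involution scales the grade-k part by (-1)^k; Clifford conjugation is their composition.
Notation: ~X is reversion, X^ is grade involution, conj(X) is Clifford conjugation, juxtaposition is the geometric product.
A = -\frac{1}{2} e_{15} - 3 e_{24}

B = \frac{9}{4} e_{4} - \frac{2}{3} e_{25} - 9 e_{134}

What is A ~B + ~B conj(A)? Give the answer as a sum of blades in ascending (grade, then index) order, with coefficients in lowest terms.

first term: \frac{27}{4} e_{2} - \frac{1}{3} e_{12} - 2 e_{45} - 27 e_{123} + \frac{9}{8} e_{145} - \frac{9}{2} e_{345}
second term: \frac{27}{4} e_{2} - \frac{1}{3} e_{12} - 2 e_{45} - 27 e_{123} - \frac{9}{8} e_{145} - \frac{9}{2} e_{345}
Answer: \frac{27}{2} e_{2} - \frac{2}{3} e_{12} - 4 e_{45} - 54 e_{123} - 9 e_{345}


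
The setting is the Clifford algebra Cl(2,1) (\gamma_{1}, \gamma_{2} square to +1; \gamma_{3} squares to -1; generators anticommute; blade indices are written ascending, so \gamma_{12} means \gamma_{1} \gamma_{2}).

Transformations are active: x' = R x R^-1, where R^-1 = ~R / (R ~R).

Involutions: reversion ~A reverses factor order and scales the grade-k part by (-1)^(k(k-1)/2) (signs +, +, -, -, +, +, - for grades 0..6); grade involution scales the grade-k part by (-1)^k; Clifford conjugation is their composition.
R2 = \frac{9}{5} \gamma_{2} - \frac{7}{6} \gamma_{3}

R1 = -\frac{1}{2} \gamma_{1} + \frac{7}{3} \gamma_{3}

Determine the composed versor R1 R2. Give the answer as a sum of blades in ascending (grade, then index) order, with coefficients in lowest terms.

Distribute over the terms of R1 (each basis-blade product reordered to ascending indices, repeated generators contracted through their squares):
(-\frac{1}{2} \gamma_{1}) R2 = -\frac{9}{10} \gamma_{12} + \frac{7}{12} \gamma_{13}
(\frac{7}{3} \gamma_{3}) R2 = \frac{49}{18} - \frac{21}{5} \gamma_{23}
Summing the partial products and collecting blades:
Answer: \frac{49}{18} - \frac{9}{10} \gamma_{12} + \frac{7}{12} \gamma_{13} - \frac{21}{5} \gamma_{23}


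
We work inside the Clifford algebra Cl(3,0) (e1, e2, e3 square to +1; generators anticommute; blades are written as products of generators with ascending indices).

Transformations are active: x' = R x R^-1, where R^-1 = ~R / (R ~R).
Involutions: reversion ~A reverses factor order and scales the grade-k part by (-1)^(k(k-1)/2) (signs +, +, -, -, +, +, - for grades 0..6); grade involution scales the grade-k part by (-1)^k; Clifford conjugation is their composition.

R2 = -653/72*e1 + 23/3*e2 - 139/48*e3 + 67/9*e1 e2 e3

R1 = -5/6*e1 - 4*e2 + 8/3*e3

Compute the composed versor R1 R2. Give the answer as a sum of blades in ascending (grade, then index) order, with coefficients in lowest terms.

Distribute over the terms of R1 (each basis-blade product reordered to ascending indices, repeated generators contracted through their squares):
(-5/6*e1) R2 = 3265/432 - 115/18*e1 e2 + 695/288*e1 e3 - 335/54*e2 e3
(-4*e2) R2 = -92/3 - 653/18*e1 e2 + 268/9*e1 e3 + 139/12*e2 e3
(8/3*e3) R2 = -139/18 + 536/27*e1 e2 + 653/27*e1 e3 - 184/9*e2 e3
Summing the partial products and collecting blades:
Answer: -13319/432 - 616/27*e1 e2 + 48709/864*e1 e3 - 1627/108*e2 e3


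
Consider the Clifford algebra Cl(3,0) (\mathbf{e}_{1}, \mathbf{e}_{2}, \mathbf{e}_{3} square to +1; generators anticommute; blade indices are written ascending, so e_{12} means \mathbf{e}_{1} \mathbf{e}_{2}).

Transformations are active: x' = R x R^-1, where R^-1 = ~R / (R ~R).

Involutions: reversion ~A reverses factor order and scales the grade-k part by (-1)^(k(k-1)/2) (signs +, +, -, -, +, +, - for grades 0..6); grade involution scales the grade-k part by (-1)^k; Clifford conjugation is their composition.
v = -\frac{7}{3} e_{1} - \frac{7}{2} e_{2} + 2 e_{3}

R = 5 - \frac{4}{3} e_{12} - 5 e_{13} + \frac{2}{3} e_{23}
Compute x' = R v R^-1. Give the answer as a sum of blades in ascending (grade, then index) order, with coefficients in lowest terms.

~R = 5 + \frac{4}{3} e_{12} + 5 e_{13} - \frac{2}{3} e_{23}, and R ~R = \frac{470}{9}, so R^-1 = ~R / (\frac{470}{9}).
R v = -17 e_{1} - \frac{347}{18} e_{2} + \frac{2}{3} e_{3} - \frac{391}{18} e_{123}
Answer: -\frac{347}{235} e_{1} - \frac{409}{94} e_{2} - \frac{538}{705} e_{3}


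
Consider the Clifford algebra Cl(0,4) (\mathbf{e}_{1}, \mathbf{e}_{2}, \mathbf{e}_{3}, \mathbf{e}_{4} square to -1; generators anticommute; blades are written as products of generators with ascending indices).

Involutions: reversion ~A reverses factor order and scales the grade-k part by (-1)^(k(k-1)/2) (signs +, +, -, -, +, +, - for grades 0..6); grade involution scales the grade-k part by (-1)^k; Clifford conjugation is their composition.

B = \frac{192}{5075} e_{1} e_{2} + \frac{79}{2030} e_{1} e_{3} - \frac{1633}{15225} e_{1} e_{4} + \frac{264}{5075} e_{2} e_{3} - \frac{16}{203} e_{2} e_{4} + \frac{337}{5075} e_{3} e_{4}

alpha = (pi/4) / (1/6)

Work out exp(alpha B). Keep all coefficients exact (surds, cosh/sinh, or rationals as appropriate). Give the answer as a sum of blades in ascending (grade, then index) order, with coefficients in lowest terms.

B^2 term by term: the squares give (\frac{192}{5075})^2*(e_{1} e_{2})^2 + (\frac{79}{2030})^2*(e_{1} e_{3})^2 + (-\frac{1633}{15225})^2*(e_{1} e_{4})^2 + (\frac{264}{5075})^2*(e_{2} e_{3})^2 + (-\frac{16}{203})^2*(e_{2} e_{4})^2 + (\frac{337}{5075})^2*(e_{3} e_{4})^2 = \frac{36864}{25755625}*(-1) + \frac{6241}{4120900}*(-1) + \frac{2666689}{231800625}*(-1) + \frac{69696}{25755625}*(-1) + \frac{256}{41209}*(-1) + \frac{113569}{25755625}*(-1) = -\frac{1}{36} (each basis 2-blade squares to minus the product of its generators' squares); cross terms between blades sharing an index anticommute and cancel; the commuting (index-disjoint) pairs give grade-4 terms 2*c*c'*(blade product), which cancel blade by blade — e_{1} e_{2} e_{3} e_{4}: \frac{129408}{25755625} + \frac{1264}{206045} - \frac{287408}{25755625} = 0 — confirming B is simple. So B^2 = -\frac{1}{36}.
B^2 = -\frac{1}{36} — circular case — the even/odd split gives cos and sin: l = \frac{1}{6}, alpha*l = \frac{\pi}{4}, so exp(alpha B) = cos(\frac{\pi}{4}) + (sin(\frac{\pi}{4})/(\frac{1}{6}))*B = \frac{\sqrt{2}}{2} + (3 \sqrt{2})*B.
Answer: \frac{\sqrt{2}}{2} + \frac{576 \sqrt{2}}{5075} e_{1} e_{2} + \frac{237 \sqrt{2}}{2030} e_{1} e_{3} - \frac{1633 \sqrt{2}}{5075} e_{1} e_{4} + \frac{792 \sqrt{2}}{5075} e_{2} e_{3} - \frac{48 \sqrt{2}}{203} e_{2} e_{4} + \frac{1011 \sqrt{2}}{5075} e_{3} e_{4}


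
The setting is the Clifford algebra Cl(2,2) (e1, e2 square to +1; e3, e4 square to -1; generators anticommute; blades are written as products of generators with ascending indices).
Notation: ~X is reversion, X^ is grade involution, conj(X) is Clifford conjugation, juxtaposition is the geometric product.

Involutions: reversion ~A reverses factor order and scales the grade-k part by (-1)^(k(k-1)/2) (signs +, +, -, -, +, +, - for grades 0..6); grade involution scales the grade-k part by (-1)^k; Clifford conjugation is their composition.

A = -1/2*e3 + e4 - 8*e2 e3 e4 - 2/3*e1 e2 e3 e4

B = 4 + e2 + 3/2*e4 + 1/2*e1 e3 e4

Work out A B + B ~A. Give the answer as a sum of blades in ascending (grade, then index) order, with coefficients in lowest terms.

first term: -3/2 - 1/3*e2 - 2*e3 + 4*e4 - 4*e1 e2 - 1/2*e1 e3 - 1/4*e1 e4 + 25/2*e2 e3 - e2 e4 - 35/4*e3 e4 + e1 e2 e3 - 2/3*e1 e3 e4 - 32*e2 e3 e4 - 8/3*e1 e2 e3 e4
second term: -3/2 + 1/3*e2 - 2*e3 + 4*e4 - 4*e1 e2 - 1/2*e1 e3 - 1/4*e1 e4 - 25/2*e2 e3 + e2 e4 + 35/4*e3 e4 - e1 e2 e3 + 2/3*e1 e3 e4 + 32*e2 e3 e4 - 8/3*e1 e2 e3 e4
Answer: -3 - 4*e3 + 8*e4 - 8*e1 e2 - e1 e3 - 1/2*e1 e4 - 16/3*e1 e2 e3 e4


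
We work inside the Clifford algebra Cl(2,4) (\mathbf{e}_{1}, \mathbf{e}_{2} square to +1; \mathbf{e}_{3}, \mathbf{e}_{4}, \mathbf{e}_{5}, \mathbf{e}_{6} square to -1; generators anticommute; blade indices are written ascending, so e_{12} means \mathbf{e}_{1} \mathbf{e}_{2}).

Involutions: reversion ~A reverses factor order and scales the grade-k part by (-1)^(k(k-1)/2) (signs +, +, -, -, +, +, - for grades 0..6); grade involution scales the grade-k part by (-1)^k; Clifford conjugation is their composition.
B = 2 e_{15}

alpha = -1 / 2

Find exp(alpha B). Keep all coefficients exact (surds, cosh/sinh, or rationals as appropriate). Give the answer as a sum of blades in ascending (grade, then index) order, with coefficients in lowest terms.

B^2 = (2)^2*(e_{15})^2 = 4*(+1) = 4 (a basis 2-blade squares to minus the product of its generators' squares).
B^2 = 4 — a positive square means the series sums to a boost: l = 2, alpha*l = -1, so exp(alpha B) = cosh(-1) + (sinh(-1)/2)*B = \cosh{\left(1 \right)} + (- \frac{\sinh{\left(1 \right)}}{2})*B.
Answer: \cosh{\left(1 \right)} - \sinh{\left(1 \right)} e_{15}


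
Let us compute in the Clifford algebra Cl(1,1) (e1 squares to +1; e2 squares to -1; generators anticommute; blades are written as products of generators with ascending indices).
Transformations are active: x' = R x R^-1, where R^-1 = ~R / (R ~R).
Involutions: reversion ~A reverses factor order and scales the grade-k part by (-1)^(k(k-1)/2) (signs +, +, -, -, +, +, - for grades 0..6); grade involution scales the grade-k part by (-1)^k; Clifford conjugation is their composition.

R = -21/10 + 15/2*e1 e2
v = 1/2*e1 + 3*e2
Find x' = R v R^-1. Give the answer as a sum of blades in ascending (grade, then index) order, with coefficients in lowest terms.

~R = -21/10 - 15/2*e1 e2, and R ~R = -1296/25, so R^-1 = ~R / (-1296/25).
R v = -471/20*e1 - 201/20*e2
Answer: -1387/576*e1 - 2197/576*e2


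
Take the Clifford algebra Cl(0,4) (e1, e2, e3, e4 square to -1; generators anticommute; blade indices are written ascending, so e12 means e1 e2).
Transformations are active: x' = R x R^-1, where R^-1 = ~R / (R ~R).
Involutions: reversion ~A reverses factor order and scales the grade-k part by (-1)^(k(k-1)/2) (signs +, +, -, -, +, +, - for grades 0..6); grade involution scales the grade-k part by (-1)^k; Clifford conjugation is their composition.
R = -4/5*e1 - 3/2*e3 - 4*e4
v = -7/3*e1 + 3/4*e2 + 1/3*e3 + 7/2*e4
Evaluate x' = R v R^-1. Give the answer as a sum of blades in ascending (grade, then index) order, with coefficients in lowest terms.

~R = -4/5*e1 - 3/2*e3 - 4*e4, and R ~R = -1889/100, so R^-1 = ~R / (-1889/100).
R v = 379/30 - 3/5*e12 - 113/30*e13 - 182/15*e14 + 9/8*e23 + 3*e24 - 47/12*e34
Answer: 6429/1889*e1 - 3/4*e2 + 9481/5667*e3 + 20971/11334*e4


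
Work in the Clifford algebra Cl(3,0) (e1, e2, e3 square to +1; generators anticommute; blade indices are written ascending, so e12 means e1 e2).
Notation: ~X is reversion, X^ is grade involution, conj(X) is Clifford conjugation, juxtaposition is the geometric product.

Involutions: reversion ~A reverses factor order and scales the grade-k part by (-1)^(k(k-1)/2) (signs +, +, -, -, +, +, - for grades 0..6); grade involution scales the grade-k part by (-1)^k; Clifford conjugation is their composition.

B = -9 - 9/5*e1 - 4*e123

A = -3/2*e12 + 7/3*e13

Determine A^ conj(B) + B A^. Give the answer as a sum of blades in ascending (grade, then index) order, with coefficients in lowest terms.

first term: -199/30*e2 - 51/5*e3 + 27/2*e12 - 21*e13
second term: -199/30*e2 - 51/5*e3 + 27/2*e12 - 21*e13
Answer: -199/15*e2 - 102/5*e3 + 27*e12 - 42*e13


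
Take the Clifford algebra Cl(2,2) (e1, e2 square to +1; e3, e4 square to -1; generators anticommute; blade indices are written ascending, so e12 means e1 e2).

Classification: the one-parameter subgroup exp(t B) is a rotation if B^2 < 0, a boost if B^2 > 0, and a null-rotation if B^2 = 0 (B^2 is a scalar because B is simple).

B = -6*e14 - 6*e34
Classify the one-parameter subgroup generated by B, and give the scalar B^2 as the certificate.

B^2 term by term: the squares give (-6)^2*(e14)^2 + (-6)^2*(e34)^2 = 36*(+1) + 36*(-1) = 0 (each basis 2-blade squares to minus the product of its generators' squares); cross terms between blades sharing an index anticommute and cancel. So B^2 = 0.
Answer: null-rotation, certificate B^2 = 0. Certificate logic: 0 is a conjugation-invariant scalar, so its sign fixes rotation versus boost versus null-rotation outright.


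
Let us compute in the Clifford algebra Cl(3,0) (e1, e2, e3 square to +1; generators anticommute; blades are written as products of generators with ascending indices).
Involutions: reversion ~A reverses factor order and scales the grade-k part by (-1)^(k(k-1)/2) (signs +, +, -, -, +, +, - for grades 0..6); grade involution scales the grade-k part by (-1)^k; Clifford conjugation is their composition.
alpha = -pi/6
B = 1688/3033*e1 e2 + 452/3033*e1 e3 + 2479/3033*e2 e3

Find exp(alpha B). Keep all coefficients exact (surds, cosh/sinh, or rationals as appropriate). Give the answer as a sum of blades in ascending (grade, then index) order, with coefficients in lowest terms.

B^2 term by term: the squares give (1688/3033)^2*(e1 e2)^2 + (452/3033)^2*(e1 e3)^2 + (2479/3033)^2*(e2 e3)^2 = 2849344/9199089*(-1) + 204304/9199089*(-1) + 6145441/9199089*(-1) = -1 (each basis 2-blade squares to minus the product of its generators' squares); cross terms between blades sharing an index anticommute and cancel. So B^2 = -1.
B^2 = -1 — a negative square means the series sums to a rotation: l = 1, alpha*l = -pi/6, so exp(alpha B) = cos(-pi/6) + (sin(-pi/6)/1)*B = sqrt(3)/2 + (-1/2)*B.
Answer: sqrt(3)/2 - 844/3033*e1 e2 - 226/3033*e1 e3 - 2479/6066*e2 e3


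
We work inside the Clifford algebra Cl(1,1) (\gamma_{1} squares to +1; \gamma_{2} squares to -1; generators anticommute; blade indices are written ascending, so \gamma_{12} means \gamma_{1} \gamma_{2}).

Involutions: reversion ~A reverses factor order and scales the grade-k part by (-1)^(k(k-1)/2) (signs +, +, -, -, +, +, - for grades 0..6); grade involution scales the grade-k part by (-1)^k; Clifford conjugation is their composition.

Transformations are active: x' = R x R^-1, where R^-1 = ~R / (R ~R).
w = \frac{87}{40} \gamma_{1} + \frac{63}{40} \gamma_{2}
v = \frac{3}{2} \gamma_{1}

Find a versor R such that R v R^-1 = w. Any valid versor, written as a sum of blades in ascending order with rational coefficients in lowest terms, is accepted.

Construction: equal norms (both \frac{9}{4}) license R = v + w = \frac{147}{40} \gamma_{1} + \frac{63}{40} \gamma_{2} — nothing changes along that direction, while (v - w)/2 changes sign, so v maps onto w.
Answer: \frac{147}{40} \gamma_{1} + \frac{63}{40} \gamma_{2}


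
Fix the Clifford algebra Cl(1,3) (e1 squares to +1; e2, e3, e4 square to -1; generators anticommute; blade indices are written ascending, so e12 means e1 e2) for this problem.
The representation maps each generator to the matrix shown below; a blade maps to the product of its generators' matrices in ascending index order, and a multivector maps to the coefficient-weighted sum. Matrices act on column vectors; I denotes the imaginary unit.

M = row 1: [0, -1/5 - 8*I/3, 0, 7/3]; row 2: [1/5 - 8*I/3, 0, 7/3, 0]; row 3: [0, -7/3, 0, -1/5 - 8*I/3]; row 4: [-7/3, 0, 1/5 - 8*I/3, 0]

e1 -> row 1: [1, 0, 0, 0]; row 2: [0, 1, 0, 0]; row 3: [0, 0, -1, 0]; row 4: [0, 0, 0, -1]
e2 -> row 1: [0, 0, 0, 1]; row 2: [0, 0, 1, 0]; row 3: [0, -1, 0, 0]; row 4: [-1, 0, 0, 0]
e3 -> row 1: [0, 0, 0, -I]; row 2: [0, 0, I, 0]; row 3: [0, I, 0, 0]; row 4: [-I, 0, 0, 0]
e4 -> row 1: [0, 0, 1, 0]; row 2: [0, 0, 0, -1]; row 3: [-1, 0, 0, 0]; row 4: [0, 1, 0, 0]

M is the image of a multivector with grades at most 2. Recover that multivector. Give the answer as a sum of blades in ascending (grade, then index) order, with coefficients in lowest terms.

Method: the blade images are trace-orthogonal — tr(rho(e_A) rho(e_B)^-1) = 4 if A = B and 0 otherwise — and rho(e_A)^-1 = (e_A)^2 * rho(e_A) with (e_A)^2 = +1 or -1, so the coefficient of e_A in the preimage is (e_A)^2 * tr(M rho(e_A))/4.
Nonzero projections over blades of grade <= 2: e2: (e2)^2 = -1, tr(M rho(e2)) = -28/3, coefficient 7/3; e24: (e24)^2 = -1, tr(M rho(e24)) = 4/5, coefficient -1/5; e34: (e34)^2 = -1, tr(M rho(e34)) = -32/3, coefficient 8/3. Every other blade of grade <= 2 projects to 0.
Answer: 7/3*e2 - 1/5*e24 + 8/3*e34


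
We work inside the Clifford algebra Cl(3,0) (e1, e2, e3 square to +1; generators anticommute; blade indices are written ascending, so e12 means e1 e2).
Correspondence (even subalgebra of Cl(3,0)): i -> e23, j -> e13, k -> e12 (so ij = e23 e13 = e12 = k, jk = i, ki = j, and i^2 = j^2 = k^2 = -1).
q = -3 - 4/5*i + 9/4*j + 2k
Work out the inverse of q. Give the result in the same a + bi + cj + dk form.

In blades: q = -3 + 2*e12 + 9/4*e13 - 4/5*e23.
With qbar = -3 - 2*e12 - 9/4*e13 + 4/5*e23 (scalar fixed, mapped units negated), q qbar = 7481/400 (the sum of squared coefficients), so q^-1 = qbar / (7481/400) = -1200/7481 - 800/7481*e12 - 900/7481*e13 + 320/7481*e23; translating back:
Answer: -1200/7481 + 320/7481*i - 900/7481*j - 800/7481*k


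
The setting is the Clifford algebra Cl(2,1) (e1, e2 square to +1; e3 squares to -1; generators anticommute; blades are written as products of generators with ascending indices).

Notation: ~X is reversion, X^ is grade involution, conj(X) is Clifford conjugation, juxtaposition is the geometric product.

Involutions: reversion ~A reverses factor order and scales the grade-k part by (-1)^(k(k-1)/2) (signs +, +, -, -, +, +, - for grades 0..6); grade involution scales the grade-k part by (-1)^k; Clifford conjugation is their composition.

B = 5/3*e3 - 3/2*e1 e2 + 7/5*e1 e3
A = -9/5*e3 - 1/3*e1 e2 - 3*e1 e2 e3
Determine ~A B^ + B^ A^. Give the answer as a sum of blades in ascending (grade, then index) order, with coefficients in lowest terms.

first term: -5/2 - 63/25*e1 - 21/5*e2 + 9/2*e3 + 5*e1 e2 - 7/15*e2 e3 + 193/90*e1 e2 e3
second term: 5/2 - 63/25*e1 - 21/5*e2 + 9/2*e3 + 5*e1 e2 - 7/15*e2 e3 - 193/90*e1 e2 e3
Answer: -126/25*e1 - 42/5*e2 + 9*e3 + 10*e1 e2 - 14/15*e2 e3


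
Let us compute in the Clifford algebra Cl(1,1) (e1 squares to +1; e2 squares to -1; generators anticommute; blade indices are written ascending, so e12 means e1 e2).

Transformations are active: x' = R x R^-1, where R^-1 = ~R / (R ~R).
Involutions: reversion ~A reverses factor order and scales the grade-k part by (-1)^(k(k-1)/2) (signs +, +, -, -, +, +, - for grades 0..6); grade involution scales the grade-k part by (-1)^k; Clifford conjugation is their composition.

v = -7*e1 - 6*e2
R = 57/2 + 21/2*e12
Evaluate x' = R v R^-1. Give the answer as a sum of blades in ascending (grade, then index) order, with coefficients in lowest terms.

~R = 57/2 - 21/2*e12, and R ~R = 702, so R^-1 = ~R / (702).
R v = -273/2*e1 - 195/2*e2
Answer: -49/12*e1 - 23/12*e2


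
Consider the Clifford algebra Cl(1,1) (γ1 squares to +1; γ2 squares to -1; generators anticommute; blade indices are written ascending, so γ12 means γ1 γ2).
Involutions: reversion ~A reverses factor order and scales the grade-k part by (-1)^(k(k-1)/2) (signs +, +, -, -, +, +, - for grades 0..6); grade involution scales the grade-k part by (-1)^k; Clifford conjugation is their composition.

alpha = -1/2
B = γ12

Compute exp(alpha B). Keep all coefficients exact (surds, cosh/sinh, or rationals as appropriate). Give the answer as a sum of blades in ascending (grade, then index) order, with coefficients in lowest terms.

B^2 = (1)^2*(γ12)^2 = 1*(+1) = 1 (a basis 2-blade squares to minus the product of its generators' squares).
B^2 = 1 — a positive square means the series sums to a boost: l = 1, alpha*l = -1/2, so exp(alpha B) = cosh(-1/2) + (sinh(-1/2)/1)*B = cosh(1/2) + (-sinh(1/2))*B.
Answer: cosh(1/2) - sinh(1/2)*γ12


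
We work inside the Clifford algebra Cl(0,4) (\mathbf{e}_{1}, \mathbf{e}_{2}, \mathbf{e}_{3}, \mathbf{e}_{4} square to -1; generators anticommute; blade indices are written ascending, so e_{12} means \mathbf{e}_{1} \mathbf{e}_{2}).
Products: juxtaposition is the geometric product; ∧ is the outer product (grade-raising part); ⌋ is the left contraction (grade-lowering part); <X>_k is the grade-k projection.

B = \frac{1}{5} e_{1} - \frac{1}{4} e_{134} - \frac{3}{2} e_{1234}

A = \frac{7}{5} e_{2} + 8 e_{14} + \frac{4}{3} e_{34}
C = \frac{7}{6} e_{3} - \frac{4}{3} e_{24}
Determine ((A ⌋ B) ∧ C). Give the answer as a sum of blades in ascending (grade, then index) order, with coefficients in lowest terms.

step 1: \frac{1}{3} e_{1} - 2 e_{3} + 2 e_{12} + 12 e_{23} - \frac{21}{10} e_{134}
step 2: \frac{7}{18} e_{13} + \frac{7}{3} e_{123} - \frac{4}{9} e_{124} - \frac{8}{3} e_{234}
Answer: \frac{7}{18} e_{13} + \frac{7}{3} e_{123} - \frac{4}{9} e_{124} - \frac{8}{3} e_{234}


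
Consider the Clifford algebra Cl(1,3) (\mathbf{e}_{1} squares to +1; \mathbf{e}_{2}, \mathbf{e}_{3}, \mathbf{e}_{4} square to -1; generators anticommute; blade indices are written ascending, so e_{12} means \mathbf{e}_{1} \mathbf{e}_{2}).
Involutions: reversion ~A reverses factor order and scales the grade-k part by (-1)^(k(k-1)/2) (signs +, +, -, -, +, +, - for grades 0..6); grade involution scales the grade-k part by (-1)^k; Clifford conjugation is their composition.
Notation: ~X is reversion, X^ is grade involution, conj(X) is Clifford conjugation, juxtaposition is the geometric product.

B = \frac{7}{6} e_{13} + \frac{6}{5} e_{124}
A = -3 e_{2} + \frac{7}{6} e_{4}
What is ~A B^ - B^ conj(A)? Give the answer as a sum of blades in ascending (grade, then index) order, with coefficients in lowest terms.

first term: \frac{7}{5} e_{12} + \frac{18}{5} e_{14} + \frac{7}{2} e_{123} + \frac{49}{36} e_{134}
second term: -\frac{7}{5} e_{12} - \frac{18}{5} e_{14} - \frac{7}{2} e_{123} - \frac{49}{36} e_{134}
Answer: \frac{14}{5} e_{12} + \frac{36}{5} e_{14} + 7 e_{123} + \frac{49}{18} e_{134}


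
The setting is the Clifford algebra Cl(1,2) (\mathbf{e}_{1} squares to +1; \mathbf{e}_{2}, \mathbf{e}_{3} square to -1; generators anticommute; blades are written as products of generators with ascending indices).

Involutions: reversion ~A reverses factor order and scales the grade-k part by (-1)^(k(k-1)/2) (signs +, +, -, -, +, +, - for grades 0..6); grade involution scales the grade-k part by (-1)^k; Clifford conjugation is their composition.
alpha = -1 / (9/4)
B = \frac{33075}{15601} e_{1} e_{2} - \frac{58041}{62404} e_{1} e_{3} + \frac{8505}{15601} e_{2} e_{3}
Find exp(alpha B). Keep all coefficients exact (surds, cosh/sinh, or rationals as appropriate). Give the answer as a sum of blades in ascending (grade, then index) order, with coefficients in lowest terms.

B^2 term by term: the squares give (\frac{33075}{15601})^2*(e_{1} e_{2})^2 + (-\frac{58041}{62404})^2*(e_{1} e_{3})^2 + (\frac{8505}{15601})^2*(e_{2} e_{3})^2 = \frac{1093955625}{243391201}*(+1) + \frac{3368757681}{3894259216}*(+1) + \frac{72335025}{243391201}*(-1) = \frac{81}{16} (each basis 2-blade squares to minus the product of its generators' squares); cross terms between blades sharing an index anticommute and cancel. So B^2 = \frac{81}{16}.
B^2 = \frac{81}{16} — hyperbolic case — the even/odd split gives cosh and sinh: l = \frac{9}{4}, alpha*l = -1, so exp(alpha B) = cosh(-1) + (sinh(-1)/(\frac{9}{4}))*B = \cosh{\left(1 \right)} + (- \frac{4 \sinh{\left(1 \right)}}{9})*B.
Answer: \cosh{\left(1 \right)} - \frac{14700 \sinh{\left(1 \right)}}{15601} e_{1} e_{2} + \frac{6449 \sinh{\left(1 \right)}}{15601} e_{1} e_{3} - \frac{3780 \sinh{\left(1 \right)}}{15601} e_{2} e_{3}


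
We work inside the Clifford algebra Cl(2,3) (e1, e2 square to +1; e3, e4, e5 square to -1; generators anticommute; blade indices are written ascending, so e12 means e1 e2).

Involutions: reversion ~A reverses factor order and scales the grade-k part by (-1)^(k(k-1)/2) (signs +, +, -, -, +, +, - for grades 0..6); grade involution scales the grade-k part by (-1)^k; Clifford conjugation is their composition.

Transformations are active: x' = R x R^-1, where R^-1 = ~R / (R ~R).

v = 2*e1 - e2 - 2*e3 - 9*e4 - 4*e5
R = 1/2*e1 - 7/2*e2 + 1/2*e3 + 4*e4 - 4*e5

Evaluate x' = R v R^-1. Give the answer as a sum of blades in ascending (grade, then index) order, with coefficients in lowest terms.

~R = 1/2*e1 - 7/2*e2 + 1/2*e3 + 4*e4 - 4*e5, and R ~R = -79/4, so R^-1 = ~R / (-79/4).
R v = 51/2 + 13/2*e12 - 2*e13 - 25/2*e14 + 6*e15 + 15/2*e23 + 71/2*e24 + 10*e25 + 7/2*e34 - 10*e35 - 52*e45
Answer: -260/79*e1 + 793/79*e2 + 56/79*e3 - 105/79*e4 + 1132/79*e5


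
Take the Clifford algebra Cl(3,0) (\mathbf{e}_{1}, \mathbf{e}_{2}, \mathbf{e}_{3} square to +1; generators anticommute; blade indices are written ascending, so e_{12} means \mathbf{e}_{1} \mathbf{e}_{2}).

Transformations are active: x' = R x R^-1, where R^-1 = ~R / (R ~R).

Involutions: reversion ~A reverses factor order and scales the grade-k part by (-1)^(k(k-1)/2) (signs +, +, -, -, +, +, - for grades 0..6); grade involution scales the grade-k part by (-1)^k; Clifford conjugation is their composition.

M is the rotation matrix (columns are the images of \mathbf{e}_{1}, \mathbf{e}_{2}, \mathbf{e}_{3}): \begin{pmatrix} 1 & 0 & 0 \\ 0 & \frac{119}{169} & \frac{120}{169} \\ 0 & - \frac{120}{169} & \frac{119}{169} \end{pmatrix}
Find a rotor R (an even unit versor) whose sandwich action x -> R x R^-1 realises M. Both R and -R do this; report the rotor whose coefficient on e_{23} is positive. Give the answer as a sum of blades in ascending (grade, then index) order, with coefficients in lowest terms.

Method: write R = a + b12*e_{12} + b13*e_{13} + b23*e_{23} with a^2 + b12^2 + b13^2 + b23^2 = 1 (so R^-1 = ~R). Expanding the columns R e_j ~R gives tr M = 4a^2 - 1 and, from the antisymmetric part, M21 - M12 = -4a*b12, M13 - M31 = 4a*b13, M32 - M23 = -4a*b23.
Here tr M = \frac{407}{169}, so a^2 = (1 + tr M)/4 = \frac{144}{169} and a = ±\frac{12}{13}. Taking a = \frac{12}{13}: M21 - M12 = 0, M13 - M31 = 0, M32 - M23 = -\frac{240}{169}, giving b12 = 0, b13 = 0, b23 = \frac{5}{13}, i.e. R = \frac{12}{13} + \frac{5}{13} e_{23}.
Its e_{23} coefficient is already positive.
Answer: \frac{12}{13} + \frac{5}{13} e_{23}. Key observation: the double cover Spin(3) -> SO(3) sends R and -R to the same matrix (trace \frac{407}{169} here), so the stated sign of the e_{23} coefficient is what selects one sheet.


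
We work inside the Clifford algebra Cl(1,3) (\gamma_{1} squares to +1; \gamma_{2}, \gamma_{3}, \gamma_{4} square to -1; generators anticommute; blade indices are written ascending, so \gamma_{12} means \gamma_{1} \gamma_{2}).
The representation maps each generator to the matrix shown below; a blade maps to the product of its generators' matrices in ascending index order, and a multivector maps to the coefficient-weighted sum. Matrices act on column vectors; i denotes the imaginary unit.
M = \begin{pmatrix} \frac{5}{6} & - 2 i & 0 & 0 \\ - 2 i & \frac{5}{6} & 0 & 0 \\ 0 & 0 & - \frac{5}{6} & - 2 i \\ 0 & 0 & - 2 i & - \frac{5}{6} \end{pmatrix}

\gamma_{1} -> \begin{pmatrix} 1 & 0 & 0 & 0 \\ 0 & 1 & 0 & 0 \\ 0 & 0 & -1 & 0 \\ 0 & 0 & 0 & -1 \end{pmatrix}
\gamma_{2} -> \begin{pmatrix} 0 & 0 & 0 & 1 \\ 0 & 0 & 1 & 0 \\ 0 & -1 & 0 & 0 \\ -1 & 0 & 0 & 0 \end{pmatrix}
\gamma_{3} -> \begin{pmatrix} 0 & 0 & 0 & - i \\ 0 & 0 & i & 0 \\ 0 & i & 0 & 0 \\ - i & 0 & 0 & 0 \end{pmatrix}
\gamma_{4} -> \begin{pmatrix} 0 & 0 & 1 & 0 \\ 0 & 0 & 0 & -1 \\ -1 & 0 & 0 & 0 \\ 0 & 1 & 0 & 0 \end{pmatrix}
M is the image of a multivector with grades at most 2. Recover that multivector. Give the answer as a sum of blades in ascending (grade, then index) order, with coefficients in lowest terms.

Method: the blade images are trace-orthogonal — tr(rho(e_A) rho(e_B)^-1) = 4 if A = B and 0 otherwise — and rho(e_A)^-1 = (e_A)^2 * rho(e_A) with (e_A)^2 = +1 or -1, so the coefficient of e_A in the preimage is (e_A)^2 * tr(M rho(e_A))/4.
Nonzero projections over blades of grade <= 2: \gamma_{1}: (\gamma_{1})^2 = +1, tr(M rho(\gamma_{1})) = \frac{10}{3}, coefficient \frac{5}{6}; \gamma_{34}: (\gamma_{34})^2 = -1, tr(M rho(\gamma_{34})) = -8, coefficient 2. Every other blade of grade <= 2 projects to 0.
Answer: \frac{5}{6} \gamma_{1} + 2 \gamma_{34}


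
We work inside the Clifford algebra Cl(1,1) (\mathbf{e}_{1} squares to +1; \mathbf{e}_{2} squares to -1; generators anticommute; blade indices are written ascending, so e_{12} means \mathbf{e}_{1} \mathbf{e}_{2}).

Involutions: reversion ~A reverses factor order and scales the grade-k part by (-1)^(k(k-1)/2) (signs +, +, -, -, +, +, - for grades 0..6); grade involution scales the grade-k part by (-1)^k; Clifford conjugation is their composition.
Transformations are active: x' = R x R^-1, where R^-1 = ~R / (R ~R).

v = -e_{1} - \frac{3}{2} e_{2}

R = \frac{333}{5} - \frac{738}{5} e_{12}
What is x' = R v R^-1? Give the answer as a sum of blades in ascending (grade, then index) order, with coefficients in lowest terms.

~R = \frac{333}{5} + \frac{738}{5} e_{12}, and R ~R = -\frac{86751}{5}, so R^-1 = ~R / (-\frac{86751}{5}).
R v = -288 e_{1} - \frac{495}{2} e_{2}
Answer: \frac{3439}{1071} e_{1} + \frac{7283}{2142} e_{2}


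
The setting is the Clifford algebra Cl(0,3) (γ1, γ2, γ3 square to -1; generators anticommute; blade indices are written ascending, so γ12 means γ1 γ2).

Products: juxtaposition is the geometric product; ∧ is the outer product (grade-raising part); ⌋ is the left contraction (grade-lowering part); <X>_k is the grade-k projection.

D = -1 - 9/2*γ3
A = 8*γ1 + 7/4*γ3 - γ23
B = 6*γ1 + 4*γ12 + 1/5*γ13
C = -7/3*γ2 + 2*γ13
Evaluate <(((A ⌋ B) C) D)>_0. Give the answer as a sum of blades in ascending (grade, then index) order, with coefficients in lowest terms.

step 1: -48 + 7/20*γ1 - 32*γ2 - 8/5*γ3
step 2: -224/3 - 16/5*γ1 + 112*γ2 - 7/10*γ3 - 49/60*γ12 - 96*γ13 - 56/15*γ23 + 64*γ123
step 3: 4291/60 - 2144/5*γ1 - 644/5*γ2 + 3367/10*γ3 + 17329/60*γ12 + 552/5*γ13 - 7504/15*γ23 - 2413/40*γ123
step 4: 4291/60
Answer: 4291/60


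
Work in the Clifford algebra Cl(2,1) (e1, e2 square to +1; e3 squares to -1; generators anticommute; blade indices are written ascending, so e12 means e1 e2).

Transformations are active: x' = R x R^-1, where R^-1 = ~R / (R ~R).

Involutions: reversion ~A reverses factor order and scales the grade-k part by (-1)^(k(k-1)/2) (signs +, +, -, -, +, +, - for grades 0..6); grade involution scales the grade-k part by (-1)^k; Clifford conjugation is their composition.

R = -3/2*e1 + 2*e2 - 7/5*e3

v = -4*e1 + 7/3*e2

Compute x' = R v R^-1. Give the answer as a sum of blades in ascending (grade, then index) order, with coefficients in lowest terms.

~R = -3/2*e1 + 2*e2 - 7/5*e3, and R ~R = 429/100, so R^-1 = ~R / (429/100).
R v = 32/3 + 9/2*e12 - 28/5*e13 + 49/15*e23
Answer: -1484/429*e1 + 9797/1287*e2 - 8960/1287*e3


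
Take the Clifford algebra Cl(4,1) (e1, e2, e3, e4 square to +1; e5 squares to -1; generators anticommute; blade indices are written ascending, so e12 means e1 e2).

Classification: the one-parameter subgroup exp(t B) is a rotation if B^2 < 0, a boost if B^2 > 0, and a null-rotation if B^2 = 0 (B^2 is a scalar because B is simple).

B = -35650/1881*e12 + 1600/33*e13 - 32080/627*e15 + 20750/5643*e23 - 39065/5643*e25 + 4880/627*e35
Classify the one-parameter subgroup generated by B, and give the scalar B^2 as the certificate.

B^2 term by term: the squares give (-35650/1881)^2*(e12)^2 + (1600/33)^2*(e13)^2 + (-32080/627)^2*(e15)^2 + (20750/5643)^2*(e23)^2 + (-39065/5643)^2*(e25)^2 + (4880/627)^2*(e35)^2 = 1270922500/3538161*(-1) + 2560000/1089*(-1) + 1029126400/393129*(+1) + 430562500/31843449*(-1) + 1526074225/31843449*(+1) + 23814400/393129*(+1) = 25/9 (each basis 2-blade squares to minus the product of its generators' squares); cross terms between blades sharing an index anticommute and cancel; the commuting (index-disjoint) pairs give grade-4 terms 2*c*c'*(blade product), which cancel blade by blade — e1235: -347944000/1179387 + 125008000/186219 - 1331320000/3538161 = 0 — confirming B is simple. So B^2 = 25/9.
Answer: boost, certificate B^2 = 25/9. Because 25/9 is invariant under every versor sandwich, the classification follows from its sign alone.


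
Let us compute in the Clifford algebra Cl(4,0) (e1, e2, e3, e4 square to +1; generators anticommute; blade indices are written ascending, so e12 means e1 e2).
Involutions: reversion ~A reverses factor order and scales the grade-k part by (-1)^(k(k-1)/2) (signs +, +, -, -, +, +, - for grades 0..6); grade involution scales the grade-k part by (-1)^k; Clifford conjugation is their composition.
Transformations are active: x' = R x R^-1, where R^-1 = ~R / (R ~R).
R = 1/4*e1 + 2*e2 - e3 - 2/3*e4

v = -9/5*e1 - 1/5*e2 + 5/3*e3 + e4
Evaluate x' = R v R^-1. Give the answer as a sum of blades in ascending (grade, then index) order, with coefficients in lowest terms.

~R = 1/4*e1 + 2*e2 - e3 - 2/3*e4, and R ~R = 793/144, so R^-1 = ~R / (793/144).
R v = -191/60 + 71/20*e12 - 83/60*e13 - 19/20*e14 + 47/15*e23 + 28/15*e24 + 1/9*e34
Answer: 5991/3965*e1 - 1675/793*e2 - 6073/11895*e3 - 909/3965*e4


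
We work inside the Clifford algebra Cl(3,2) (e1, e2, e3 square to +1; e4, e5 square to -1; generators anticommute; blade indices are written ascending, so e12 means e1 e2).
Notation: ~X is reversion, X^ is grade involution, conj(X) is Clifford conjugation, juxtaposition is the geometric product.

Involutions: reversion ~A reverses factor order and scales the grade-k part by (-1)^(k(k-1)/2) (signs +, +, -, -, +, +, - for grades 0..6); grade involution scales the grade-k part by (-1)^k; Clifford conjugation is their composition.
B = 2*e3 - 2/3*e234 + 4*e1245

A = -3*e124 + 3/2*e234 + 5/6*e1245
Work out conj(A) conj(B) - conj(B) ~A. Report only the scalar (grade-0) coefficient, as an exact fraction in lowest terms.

first term: 7/3 - 12*e5 - 2*e13 + 3*e24 + 49/9*e135 - 6*e1234 - 5/3*e12345
second term: 13/3 - 12*e5 - 2*e13 - 3*e24 - 59/9*e135 - 6*e1234 - 5/3*e12345
Answer: -2


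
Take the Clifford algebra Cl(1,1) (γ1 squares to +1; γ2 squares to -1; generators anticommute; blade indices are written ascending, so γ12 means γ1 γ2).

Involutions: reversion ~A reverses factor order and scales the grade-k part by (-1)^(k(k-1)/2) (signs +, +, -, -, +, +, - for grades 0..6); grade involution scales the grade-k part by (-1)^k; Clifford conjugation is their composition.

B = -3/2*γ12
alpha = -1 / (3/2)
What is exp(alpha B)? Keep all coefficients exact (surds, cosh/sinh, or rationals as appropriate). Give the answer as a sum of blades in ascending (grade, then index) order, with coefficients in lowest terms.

B^2 = (-3/2)^2*(γ12)^2 = 9/4*(+1) = 9/4 (a basis 2-blade squares to minus the product of its generators' squares).
B^2 = 9/4 — the positive square puts this in the hyperbolic regime; l = 3/2, alpha*l = -1, so exp(alpha B) = cosh(-1) + (sinh(-1)/(3/2))*B = cosh(1) + (-2*sinh(1)/3)*B.
Answer: cosh(1) + sinh(1)*γ12


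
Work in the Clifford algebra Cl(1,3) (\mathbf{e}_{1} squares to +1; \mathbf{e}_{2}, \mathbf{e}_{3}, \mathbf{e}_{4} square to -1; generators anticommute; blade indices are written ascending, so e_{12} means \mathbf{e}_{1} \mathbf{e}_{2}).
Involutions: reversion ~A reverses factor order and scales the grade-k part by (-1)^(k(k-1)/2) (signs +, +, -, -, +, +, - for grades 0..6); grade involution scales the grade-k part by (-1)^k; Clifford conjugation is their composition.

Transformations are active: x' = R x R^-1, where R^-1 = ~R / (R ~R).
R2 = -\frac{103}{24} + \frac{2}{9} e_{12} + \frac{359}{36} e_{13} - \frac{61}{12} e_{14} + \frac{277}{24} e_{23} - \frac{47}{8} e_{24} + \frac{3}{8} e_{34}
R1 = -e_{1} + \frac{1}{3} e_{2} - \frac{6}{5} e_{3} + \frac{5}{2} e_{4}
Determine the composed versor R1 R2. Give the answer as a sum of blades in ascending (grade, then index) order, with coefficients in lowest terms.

Distribute over the terms of R1 (each basis-blade product reordered to ascending indices, repeated generators contracted through their squares):
(-e_{1}) R2 = \frac{103}{24} e_{1} - \frac{2}{9} e_{2} - \frac{359}{36} e_{3} + \frac{61}{12} e_{4} - \frac{277}{24} e_{123} + \frac{47}{8} e_{124} - \frac{3}{8} e_{134}
(\frac{1}{3} e_{2}) R2 = \frac{2}{27} e_{1} - \frac{103}{72} e_{2} - \frac{277}{72} e_{3} + \frac{47}{24} e_{4} - \frac{359}{108} e_{123} + \frac{61}{36} e_{124} + \frac{1}{8} e_{234}
(-\frac{6}{5} e_{3}) R2 = -\frac{359}{30} e_{1} - \frac{277}{20} e_{2} + \frac{103}{20} e_{3} + \frac{9}{20} e_{4} - \frac{4}{15} e_{123} - \frac{61}{10} e_{134} - \frac{141}{20} e_{234}
(\frac{5}{2} e_{4}) R2 = -\frac{305}{24} e_{1} - \frac{235}{16} e_{2} + \frac{15}{16} e_{3} - \frac{515}{48} e_{4} + \frac{5}{9} e_{124} + \frac{1795}{72} e_{134} + \frac{1385}{48} e_{234}
Summing the partial products and collecting blades:
Answer: -\frac{10967}{540} e_{1} - \frac{21737}{720} e_{2} - \frac{5567}{720} e_{3} - \frac{259}{80} e_{4} - \frac{16343}{1080} e_{123} + \frac{65}{8} e_{124} + \frac{1661}{90} e_{134} + \frac{5263}{240} e_{234}


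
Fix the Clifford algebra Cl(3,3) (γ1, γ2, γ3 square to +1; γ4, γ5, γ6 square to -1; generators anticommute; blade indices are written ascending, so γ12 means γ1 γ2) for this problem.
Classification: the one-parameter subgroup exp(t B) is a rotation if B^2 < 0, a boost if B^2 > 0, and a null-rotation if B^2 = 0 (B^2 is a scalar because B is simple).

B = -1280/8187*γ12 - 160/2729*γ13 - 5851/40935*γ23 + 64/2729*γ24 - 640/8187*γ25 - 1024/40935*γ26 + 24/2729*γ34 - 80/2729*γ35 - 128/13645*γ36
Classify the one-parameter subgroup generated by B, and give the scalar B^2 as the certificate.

B^2 term by term: the squares give (-1280/8187)^2*(γ12)^2 + (-160/2729)^2*(γ13)^2 + (-5851/40935)^2*(γ23)^2 + (64/2729)^2*(γ24)^2 + (-640/8187)^2*(γ25)^2 + (-1024/40935)^2*(γ26)^2 + (24/2729)^2*(γ34)^2 + (-80/2729)^2*(γ35)^2 + (-128/13645)^2*(γ36)^2 = 1638400/67026969*(-1) + 25600/7447441*(-1) + 34234201/1675674225*(-1) + 4096/7447441*(+1) + 409600/67026969*(+1) + 1048576/1675674225*(+1) + 576/7447441*(+1) + 6400/7447441*(+1) + 16384/186186025*(+1) = -1/25 (each basis 2-blade squares to minus the product of its generators' squares); cross terms between blades sharing an index anticommute and cancel; the commuting (index-disjoint) pairs give grade-4 terms 2*c*c'*(blade product), which cancel blade by blade — γ1234: -20480/7447441 + 20480/7447441 = 0; γ1235: 204800/22342323 - 204800/22342323 = 0; γ1236: 65536/22342323 - 65536/22342323 = 0; γ2345: 10240/7447441 - 10240/7447441 = 0; γ2346: 16384/37237205 - 16384/37237205 = 0; γ2356: -32768/22342323 + 32768/22342323 = 0 — confirming B is simple. So B^2 = -1/25.
Answer: rotation, certificate B^2 = -1/25. Certificate logic: -1/25 is a conjugation-invariant scalar, so its sign fixes rotation versus boost versus null-rotation outright.


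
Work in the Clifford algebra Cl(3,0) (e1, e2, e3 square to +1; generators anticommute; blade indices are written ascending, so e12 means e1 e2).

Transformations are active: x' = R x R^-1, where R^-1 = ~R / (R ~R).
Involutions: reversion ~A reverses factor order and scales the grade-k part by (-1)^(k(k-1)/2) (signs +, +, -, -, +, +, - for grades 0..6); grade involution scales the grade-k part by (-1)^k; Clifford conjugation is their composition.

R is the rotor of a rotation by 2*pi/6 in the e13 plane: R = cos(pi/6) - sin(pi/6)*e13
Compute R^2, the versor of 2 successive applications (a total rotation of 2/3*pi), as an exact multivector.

Rotor phase runs at HALF the rotation angle; powers of one rotor simply add phase, so after 2 steps in e13 the phase is 2*pi/6 = pi/3 and R^2 = cos(pi/3) - sin(pi/3)*e13.
cos(pi/3) = 1/2 and sin(pi/3) = sqrt(3)/2, so R^2 = 1/2 - sqrt(3)/2*e13. The net rotation is 2/3*pi; the rotor keeps the half-angle phase exactly.
Answer: 1/2 - sqrt(3)/2*e13
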